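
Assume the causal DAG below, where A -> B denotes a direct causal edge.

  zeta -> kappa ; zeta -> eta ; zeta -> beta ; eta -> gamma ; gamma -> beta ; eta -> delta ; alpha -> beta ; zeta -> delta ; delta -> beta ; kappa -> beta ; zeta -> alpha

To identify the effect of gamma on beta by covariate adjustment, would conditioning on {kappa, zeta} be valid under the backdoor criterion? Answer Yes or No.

No

Backdoor paths from gamma to beta (paths whose first edge points into gamma):
  P1: gamma <- eta <- zeta -> alpha -> beta
  P2: gamma <- eta <- zeta -> kappa -> beta
  P3: gamma <- eta <- zeta -> delta -> beta
  P4: gamma <- eta <- zeta -> beta
  P5: gamma <- eta -> delta <- zeta -> alpha -> beta
  P6: gamma <- eta -> delta <- zeta -> kappa -> beta
  P7: gamma <- eta -> delta <- zeta -> beta
  P8: gamma <- eta -> delta -> beta
Condition 1 (no descendant of gamma in the set): holds — descendants of gamma are {beta}; none are in {kappa, zeta}.
Condition 2 (every backdoor path blocked by {kappa, zeta}):
  P1: blocked at fork node zeta ∈ conditioning set.
  P2: blocked at fork node zeta ∈ conditioning set.
  P3: blocked at fork node zeta ∈ conditioning set.
  P4: blocked at fork node zeta ∈ conditioning set.
  P5: blocked at collider delta (neither it nor any descendant is in the conditioning set).
  P6: blocked at collider delta (neither it nor any descendant is in the conditioning set).
  P7: blocked at collider delta (neither it nor any descendant is in the conditioning set).
  P8: open — no interior node is in the conditioning set.
{kappa, zeta} does not satisfy the backdoor criterion.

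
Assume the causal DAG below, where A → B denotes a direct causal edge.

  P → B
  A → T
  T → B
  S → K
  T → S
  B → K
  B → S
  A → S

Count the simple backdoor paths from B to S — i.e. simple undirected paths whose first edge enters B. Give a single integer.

A backdoor path from B to S is any simple undirected path whose first edge points into B (i.e. leaves B via a parent).
Parents of B: {P, T}.
Enumerating:
  P1: B <- T <- A -> S
  P2: B <- T -> S
That exhausts the simple backdoor paths. Count: 2.

2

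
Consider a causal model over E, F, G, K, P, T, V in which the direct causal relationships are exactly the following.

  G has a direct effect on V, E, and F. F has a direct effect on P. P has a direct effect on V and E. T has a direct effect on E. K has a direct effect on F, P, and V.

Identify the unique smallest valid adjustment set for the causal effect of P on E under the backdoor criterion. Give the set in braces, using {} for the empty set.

{G}

Variables eligible for adjustment (non-descendants of P, excluding P and E): {F, G, K, T}.
Backdoor paths from P to E:
  P1: P <- K -> F <- G -> E
  P2: P <- K -> V <- G -> E
  P3: P <- F <- G -> E
  P4: P <- F <- K -> V <- G -> E
The empty set is not sufficient: P3 (P <- F <- G -> E) has no collider blocking it and no conditioned non-collider, so it is open.
Try {G}:
  P1: blocked at collider F (neither it nor any descendant is in the conditioning set).
  P2: blocked at collider V (neither it nor any descendant is in the conditioning set).
  P3: blocked at fork node G ∈ conditioning set.
  P4: blocked at collider V (neither it nor any descendant is in the conditioning set).
{G} contains no descendant of P and blocks every backdoor path.
No other singleton works — e.g. {T} leaves P3 open — so {G} is the unique smallest valid adjustment set.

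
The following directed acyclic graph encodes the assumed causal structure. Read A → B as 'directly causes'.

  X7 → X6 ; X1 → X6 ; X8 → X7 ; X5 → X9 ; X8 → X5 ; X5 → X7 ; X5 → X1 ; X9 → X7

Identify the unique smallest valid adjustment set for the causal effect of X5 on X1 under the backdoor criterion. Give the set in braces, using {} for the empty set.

{}

Variables eligible for adjustment (non-descendants of X5, excluding X5 and X1): {X8}.
Backdoor paths from X5 to X1:
  P1: X5 <- X8 -> X7 -> X6 <- X1
Each backdoor path contains an unconditioned collider, so every path is already blocked with the empty conditioning set:
  P1: blocked at collider X6 (neither it nor any descendant is in the conditioning set).
The empty set is therefore the unique smallest valid set.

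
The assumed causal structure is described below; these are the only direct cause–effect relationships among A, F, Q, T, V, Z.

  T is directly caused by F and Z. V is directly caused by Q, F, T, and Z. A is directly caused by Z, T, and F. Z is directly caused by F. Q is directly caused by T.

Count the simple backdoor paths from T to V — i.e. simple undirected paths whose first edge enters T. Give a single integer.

6

A backdoor path from T to V is any simple undirected path whose first edge points into T (i.e. leaves T via a parent).
Parents of T: {F, Z}.
Enumerating:
  P1: T <- F -> Z -> V
  P2: T <- F -> A <- Z -> V
  P3: T <- F -> V
  P4: T <- Z <- F -> V
  P5: T <- Z -> A <- F -> V
  P6: T <- Z -> V
That exhausts the simple backdoor paths. Count: 6.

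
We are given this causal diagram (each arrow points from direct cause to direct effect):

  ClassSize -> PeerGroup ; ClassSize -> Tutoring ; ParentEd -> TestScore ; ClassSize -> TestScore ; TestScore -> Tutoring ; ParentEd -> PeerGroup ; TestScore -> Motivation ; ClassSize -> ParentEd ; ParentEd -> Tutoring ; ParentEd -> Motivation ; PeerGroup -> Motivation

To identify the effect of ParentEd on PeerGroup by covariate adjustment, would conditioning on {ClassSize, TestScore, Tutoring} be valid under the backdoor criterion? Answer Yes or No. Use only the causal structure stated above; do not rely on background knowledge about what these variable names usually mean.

Backdoor paths from ParentEd to PeerGroup (paths whose first edge points into ParentEd):
  P1: ParentEd <- ClassSize -> TestScore -> Motivation <- PeerGroup
  P2: ParentEd <- ClassSize -> PeerGroup
  P3: ParentEd <- ClassSize -> Tutoring <- TestScore -> Motivation <- PeerGroup
Condition 1 (no descendant of ParentEd in the set): FAILS — TestScore and Tutoring are descendants of ParentEd.
Condition 2 (every backdoor path blocked by {ClassSize, TestScore, Tutoring}):
  P1: blocked at fork node ClassSize ∈ conditioning set.
  P2: blocked at fork node ClassSize ∈ conditioning set.
  P3: blocked at fork node ClassSize ∈ conditioning set.
{ClassSize, TestScore, Tutoring} does not satisfy the backdoor criterion.

No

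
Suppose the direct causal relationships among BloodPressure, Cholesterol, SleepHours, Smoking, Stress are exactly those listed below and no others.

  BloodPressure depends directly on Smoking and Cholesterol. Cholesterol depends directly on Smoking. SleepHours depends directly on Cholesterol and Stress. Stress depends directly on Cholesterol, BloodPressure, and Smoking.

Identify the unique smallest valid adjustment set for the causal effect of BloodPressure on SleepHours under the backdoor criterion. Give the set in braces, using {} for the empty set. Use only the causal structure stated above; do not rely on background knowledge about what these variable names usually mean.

{Cholesterol, Smoking}

Variables eligible for adjustment (non-descendants of BloodPressure, excluding BloodPressure and SleepHours): {Cholesterol, Smoking}.
Backdoor paths from BloodPressure to SleepHours:
  P1: BloodPressure <- Smoking -> Cholesterol -> Stress -> SleepHours
  P2: BloodPressure <- Smoking -> Cholesterol -> SleepHours
  P3: BloodPressure <- Smoking -> Stress <- Cholesterol -> SleepHours
  P4: BloodPressure <- Smoking -> Stress -> SleepHours
  P5: BloodPressure <- Cholesterol <- Smoking -> Stress -> SleepHours
  P6: BloodPressure <- Cholesterol -> Stress -> SleepHours
  P7: BloodPressure <- Cholesterol -> SleepHours
The empty set is not sufficient: P1 (BloodPressure <- Smoking -> Cholesterol -> Stress -> SleepHours) has no collider blocking it and no conditioned non-collider, so it is open.
Try {Cholesterol, Smoking}:
  P1: blocked at fork node Smoking ∈ conditioning set.
  P2: blocked at fork node Smoking ∈ conditioning set.
  P3: blocked at fork node Smoking ∈ conditioning set.
  P4: blocked at fork node Smoking ∈ conditioning set.
  P5: blocked at chain node Cholesterol ∈ conditioning set.
  P6: blocked at fork node Cholesterol ∈ conditioning set.
  P7: blocked at fork node Cholesterol ∈ conditioning set.
{Cholesterol, Smoking} contains no descendant of BloodPressure and blocks every backdoor path.
Every element of {Cholesterol, Smoking} is needed (dropping Cholesterol leaves P6 open; dropping Smoking leaves P4 open), so no proper subset is valid.
Among all size-2 subsets of the eligible variables, only {Cholesterol, Smoking} blocks every backdoor path, so it is the unique smallest valid adjustment set.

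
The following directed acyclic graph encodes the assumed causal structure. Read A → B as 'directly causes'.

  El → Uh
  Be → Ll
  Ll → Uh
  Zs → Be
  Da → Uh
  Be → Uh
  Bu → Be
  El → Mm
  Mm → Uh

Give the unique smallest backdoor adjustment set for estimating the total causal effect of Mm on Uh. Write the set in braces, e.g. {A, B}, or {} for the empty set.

{El}

Variables eligible for adjustment (non-descendants of Mm, excluding Mm and Uh): {Be, Bu, Da, El, Ll, Zs}.
Backdoor paths from Mm to Uh:
  P1: Mm <- El -> Uh
The empty set is not sufficient: P1 (Mm <- El -> Uh) has no collider blocking it and no conditioned non-collider, so it is open.
Try {El}:
  P1: blocked at fork node El ∈ conditioning set.
{El} contains no descendant of Mm and blocks every backdoor path.
No other singleton works — e.g. {Bu} leaves P1 open — so {El} is the unique smallest valid adjustment set.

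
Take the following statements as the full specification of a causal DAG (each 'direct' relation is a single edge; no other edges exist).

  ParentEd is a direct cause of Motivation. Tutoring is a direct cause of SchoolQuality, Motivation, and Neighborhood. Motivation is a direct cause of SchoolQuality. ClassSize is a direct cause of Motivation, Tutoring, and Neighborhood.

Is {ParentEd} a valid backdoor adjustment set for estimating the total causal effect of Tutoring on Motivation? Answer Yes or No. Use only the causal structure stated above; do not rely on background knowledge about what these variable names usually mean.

No

Backdoor paths from Tutoring to Motivation (paths whose first edge points into Tutoring):
  P1: Tutoring <- ClassSize -> Motivation
Condition 1 (no descendant of Tutoring in the set): holds — descendants of Tutoring are {Motivation, Neighborhood, SchoolQuality}; none are in {ParentEd}.
Condition 2 (every backdoor path blocked by {ParentEd}):
  P1: open — no interior node is in the conditioning set.
{ParentEd} does not satisfy the backdoor criterion.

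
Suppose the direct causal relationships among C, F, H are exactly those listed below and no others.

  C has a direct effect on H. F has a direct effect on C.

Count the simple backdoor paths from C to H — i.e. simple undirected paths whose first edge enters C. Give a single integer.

0

A backdoor path from C to H is any simple undirected path whose first edge points into C (i.e. leaves C via a parent).
Parents of C: {F}.
No simple path from any parent of C reaches H without revisiting C, so there are no backdoor paths.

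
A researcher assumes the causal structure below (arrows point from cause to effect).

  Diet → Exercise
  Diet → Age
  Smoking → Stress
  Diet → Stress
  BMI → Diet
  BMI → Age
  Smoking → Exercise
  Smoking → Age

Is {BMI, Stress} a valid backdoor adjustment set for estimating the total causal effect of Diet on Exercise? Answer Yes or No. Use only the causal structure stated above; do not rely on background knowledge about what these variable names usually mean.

Backdoor paths from Diet to Exercise (paths whose first edge points into Diet):
  P1: Diet <- BMI -> Age <- Smoking -> Exercise
Condition 1 (no descendant of Diet in the set): FAILS — Stress is a descendant of Diet.
Condition 2 (every backdoor path blocked by {BMI, Stress}):
  P1: blocked at fork node BMI ∈ conditioning set.
{BMI, Stress} does not satisfy the backdoor criterion.

No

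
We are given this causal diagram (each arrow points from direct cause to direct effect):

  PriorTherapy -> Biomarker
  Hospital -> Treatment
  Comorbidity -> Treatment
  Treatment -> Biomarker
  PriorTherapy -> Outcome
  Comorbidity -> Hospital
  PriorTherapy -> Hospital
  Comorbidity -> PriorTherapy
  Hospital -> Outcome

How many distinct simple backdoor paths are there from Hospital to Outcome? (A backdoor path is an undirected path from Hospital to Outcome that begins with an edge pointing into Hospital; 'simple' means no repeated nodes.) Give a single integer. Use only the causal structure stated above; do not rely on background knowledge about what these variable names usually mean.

3

A backdoor path from Hospital to Outcome is any simple undirected path whose first edge points into Hospital (i.e. leaves Hospital via a parent).
Parents of Hospital: {Comorbidity, PriorTherapy}.
Enumerating:
  P1: Hospital <- Comorbidity -> PriorTherapy -> Outcome
  P2: Hospital <- Comorbidity -> Treatment -> Biomarker <- PriorTherapy -> Outcome
  P3: Hospital <- PriorTherapy -> Outcome
That exhausts the simple backdoor paths. Count: 3.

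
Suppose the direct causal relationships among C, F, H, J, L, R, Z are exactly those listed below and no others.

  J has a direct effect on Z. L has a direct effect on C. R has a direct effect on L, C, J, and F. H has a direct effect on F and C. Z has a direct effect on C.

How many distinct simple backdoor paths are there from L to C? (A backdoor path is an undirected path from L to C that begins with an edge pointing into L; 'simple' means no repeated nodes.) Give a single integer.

A backdoor path from L to C is any simple undirected path whose first edge points into L (i.e. leaves L via a parent).
Parents of L: {R}.
Enumerating:
  P1: L <- R -> J -> Z -> C
  P2: L <- R -> C
  P3: L <- R -> F <- H -> C
That exhausts the simple backdoor paths. Count: 3.

3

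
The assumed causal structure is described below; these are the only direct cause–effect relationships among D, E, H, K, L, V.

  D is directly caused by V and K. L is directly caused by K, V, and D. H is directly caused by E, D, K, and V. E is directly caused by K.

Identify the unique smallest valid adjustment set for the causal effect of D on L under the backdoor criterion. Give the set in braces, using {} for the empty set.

Variables eligible for adjustment (non-descendants of D, excluding D and L): {E, K, V}.
Backdoor paths from D to L:
  P1: D <- K -> E -> H <- V -> L
  P2: D <- K -> H <- V -> L
  P3: D <- K -> L
  P4: D <- V -> H <- K -> L
  P5: D <- V -> H <- E <- K -> L
  P6: D <- V -> L
The empty set is not sufficient: P3 (D <- K -> L) has no collider blocking it and no conditioned non-collider, so it is open.
Try {K, V}:
  P1: blocked at fork node K ∈ conditioning set.
  P2: blocked at fork node K ∈ conditioning set.
  P3: blocked at fork node K ∈ conditioning set.
  P4: blocked at fork node V ∈ conditioning set.
  P5: blocked at fork node V ∈ conditioning set.
  P6: blocked at fork node V ∈ conditioning set.
{K, V} contains no descendant of D and blocks every backdoor path.
Every element of {K, V} is needed (dropping K leaves P3 open; dropping V leaves P6 open), so no proper subset is valid.
Among all size-2 subsets of the eligible variables, only {K, V} blocks every backdoor path, so it is the unique smallest valid adjustment set.

{K, V}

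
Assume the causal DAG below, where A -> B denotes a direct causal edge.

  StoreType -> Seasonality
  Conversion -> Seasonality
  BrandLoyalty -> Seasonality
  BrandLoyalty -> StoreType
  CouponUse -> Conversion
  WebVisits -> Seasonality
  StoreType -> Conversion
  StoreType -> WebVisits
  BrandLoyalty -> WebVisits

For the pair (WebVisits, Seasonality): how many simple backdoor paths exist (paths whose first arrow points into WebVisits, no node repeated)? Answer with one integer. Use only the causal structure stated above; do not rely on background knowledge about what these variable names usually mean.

A backdoor path from WebVisits to Seasonality is any simple undirected path whose first edge points into WebVisits (i.e. leaves WebVisits via a parent).
Parents of WebVisits: {BrandLoyalty, StoreType}.
Enumerating:
  P1: WebVisits <- BrandLoyalty -> StoreType -> Conversion -> Seasonality
  P2: WebVisits <- BrandLoyalty -> StoreType -> Seasonality
  P3: WebVisits <- BrandLoyalty -> Seasonality
  P4: WebVisits <- StoreType <- BrandLoyalty -> Seasonality
  P5: WebVisits <- StoreType -> Conversion -> Seasonality
  P6: WebVisits <- StoreType -> Seasonality
That exhausts the simple backdoor paths. Count: 6.

6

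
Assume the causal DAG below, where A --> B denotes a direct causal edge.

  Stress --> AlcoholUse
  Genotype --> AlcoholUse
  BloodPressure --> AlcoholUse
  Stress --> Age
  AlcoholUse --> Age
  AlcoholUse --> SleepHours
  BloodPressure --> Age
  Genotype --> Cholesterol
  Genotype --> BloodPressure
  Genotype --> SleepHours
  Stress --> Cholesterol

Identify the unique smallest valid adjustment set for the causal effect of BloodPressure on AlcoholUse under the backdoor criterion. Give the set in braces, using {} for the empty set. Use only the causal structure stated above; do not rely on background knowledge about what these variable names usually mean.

{Genotype}

Variables eligible for adjustment (non-descendants of BloodPressure, excluding BloodPressure and AlcoholUse): {Cholesterol, Genotype, Stress}.
Backdoor paths from BloodPressure to AlcoholUse:
  P1: BloodPressure <- Genotype -> AlcoholUse
  P2: BloodPressure <- Genotype -> SleepHours <- AlcoholUse
  P3: BloodPressure <- Genotype -> Cholesterol <- Stress -> AlcoholUse
  P4: BloodPressure <- Genotype -> Cholesterol <- Stress -> Age <- AlcoholUse
The empty set is not sufficient: P1 (BloodPressure <- Genotype -> AlcoholUse) has no collider blocking it and no conditioned non-collider, so it is open.
Try {Genotype}:
  P1: blocked at fork node Genotype ∈ conditioning set.
  P2: blocked at fork node Genotype ∈ conditioning set.
  P3: blocked at fork node Genotype ∈ conditioning set.
  P4: blocked at fork node Genotype ∈ conditioning set.
{Genotype} contains no descendant of BloodPressure and blocks every backdoor path.
No other singleton works — e.g. {Stress} leaves P1 open — so {Genotype} is the unique smallest valid adjustment set.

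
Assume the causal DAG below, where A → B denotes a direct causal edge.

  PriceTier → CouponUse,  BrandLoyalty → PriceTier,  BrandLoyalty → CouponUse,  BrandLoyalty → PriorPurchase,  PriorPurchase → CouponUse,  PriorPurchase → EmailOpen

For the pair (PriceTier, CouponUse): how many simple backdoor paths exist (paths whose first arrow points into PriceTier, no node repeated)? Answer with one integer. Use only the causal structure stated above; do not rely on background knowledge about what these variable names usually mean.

A backdoor path from PriceTier to CouponUse is any simple undirected path whose first edge points into PriceTier (i.e. leaves PriceTier via a parent).
Parents of PriceTier: {BrandLoyalty}.
Enumerating:
  P1: PriceTier <- BrandLoyalty -> PriorPurchase -> CouponUse
  P2: PriceTier <- BrandLoyalty -> CouponUse
That exhausts the simple backdoor paths. Count: 2.

2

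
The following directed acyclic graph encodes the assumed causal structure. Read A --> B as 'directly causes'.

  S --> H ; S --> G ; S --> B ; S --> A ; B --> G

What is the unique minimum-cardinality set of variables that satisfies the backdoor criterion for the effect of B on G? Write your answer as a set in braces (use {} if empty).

Variables eligible for adjustment (non-descendants of B, excluding B and G): {A, H, S}.
Backdoor paths from B to G:
  P1: B <- S -> G
The empty set is not sufficient: P1 (B <- S -> G) has no collider blocking it and no conditioned non-collider, so it is open.
Try {S}:
  P1: blocked at fork node S ∈ conditioning set.
{S} contains no descendant of B and blocks every backdoor path.
No other singleton works — e.g. {H} leaves P1 open — so {S} is the unique smallest valid adjustment set.

{S}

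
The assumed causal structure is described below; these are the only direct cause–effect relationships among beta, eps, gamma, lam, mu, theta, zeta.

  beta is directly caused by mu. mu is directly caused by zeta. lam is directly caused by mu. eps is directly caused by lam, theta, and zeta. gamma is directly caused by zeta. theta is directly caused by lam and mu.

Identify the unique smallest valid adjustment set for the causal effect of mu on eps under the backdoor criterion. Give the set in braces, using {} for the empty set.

Variables eligible for adjustment (non-descendants of mu, excluding mu and eps): {gamma, zeta}.
Backdoor paths from mu to eps:
  P1: mu <- zeta -> eps
The empty set is not sufficient: P1 (mu <- zeta -> eps) has no collider blocking it and no conditioned non-collider, so it is open.
Try {zeta}:
  P1: blocked at fork node zeta ∈ conditioning set.
{zeta} contains no descendant of mu and blocks every backdoor path.
No other singleton works — e.g. {gamma} leaves P1 open — so {zeta} is the unique smallest valid adjustment set.

{zeta}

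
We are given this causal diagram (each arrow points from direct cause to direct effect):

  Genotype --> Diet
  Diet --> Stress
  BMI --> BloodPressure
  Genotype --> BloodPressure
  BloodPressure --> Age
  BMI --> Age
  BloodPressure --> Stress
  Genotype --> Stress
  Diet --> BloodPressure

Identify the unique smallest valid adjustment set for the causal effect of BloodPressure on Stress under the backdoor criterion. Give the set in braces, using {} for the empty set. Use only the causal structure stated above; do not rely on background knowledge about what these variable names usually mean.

{Diet, Genotype}

Variables eligible for adjustment (non-descendants of BloodPressure, excluding BloodPressure and Stress): {BMI, Diet, Genotype}.
Backdoor paths from BloodPressure to Stress:
  P1: BloodPressure <- Genotype -> Diet -> Stress
  P2: BloodPressure <- Genotype -> Stress
  P3: BloodPressure <- Diet <- Genotype -> Stress
  P4: BloodPressure <- Diet -> Stress
The empty set is not sufficient: P1 (BloodPressure <- Genotype -> Diet -> Stress) has no collider blocking it and no conditioned non-collider, so it is open.
Try {Diet, Genotype}:
  P1: blocked at fork node Genotype ∈ conditioning set.
  P2: blocked at fork node Genotype ∈ conditioning set.
  P3: blocked at chain node Diet ∈ conditioning set.
  P4: blocked at fork node Diet ∈ conditioning set.
{Diet, Genotype} contains no descendant of BloodPressure and blocks every backdoor path.
Every element of {Diet, Genotype} is needed (dropping Diet leaves P4 open; dropping Genotype leaves P2 open), so no proper subset is valid.
Among all size-2 subsets of the eligible variables, only {Diet, Genotype} blocks every backdoor path, so it is the unique smallest valid adjustment set.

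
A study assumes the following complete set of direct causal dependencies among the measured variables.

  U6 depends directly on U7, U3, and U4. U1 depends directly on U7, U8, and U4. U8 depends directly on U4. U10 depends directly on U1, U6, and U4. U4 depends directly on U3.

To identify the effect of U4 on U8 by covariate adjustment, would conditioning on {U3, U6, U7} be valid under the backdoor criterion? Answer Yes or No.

No

Backdoor paths from U4 to U8 (paths whose first edge points into U4):
  P1: U4 <- U3 -> U6 <- U7 -> U1 <- U8
  P2: U4 <- U3 -> U6 -> U10 <- U1 <- U8
Condition 1 (no descendant of U4 in the set): FAILS — U6 is a descendant of U4.
Condition 2 (every backdoor path blocked by {U3, U6, U7}):
  P1: blocked at fork node U3 ∈ conditioning set.
  P2: blocked at fork node U3 ∈ conditioning set.
{U3, U6, U7} does not satisfy the backdoor criterion.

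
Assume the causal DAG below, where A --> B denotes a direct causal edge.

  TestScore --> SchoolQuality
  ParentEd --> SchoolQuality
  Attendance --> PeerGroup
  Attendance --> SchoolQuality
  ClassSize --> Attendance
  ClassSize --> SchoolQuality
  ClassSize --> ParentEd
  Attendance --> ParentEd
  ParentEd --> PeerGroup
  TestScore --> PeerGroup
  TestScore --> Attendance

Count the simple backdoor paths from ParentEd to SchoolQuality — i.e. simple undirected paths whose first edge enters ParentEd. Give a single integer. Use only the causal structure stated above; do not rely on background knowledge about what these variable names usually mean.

A backdoor path from ParentEd to SchoolQuality is any simple undirected path whose first edge points into ParentEd (i.e. leaves ParentEd via a parent).
Parents of ParentEd: {Attendance, ClassSize}.
Enumerating:
  P1: ParentEd <- ClassSize -> Attendance <- TestScore -> SchoolQuality
  P2: ParentEd <- ClassSize -> Attendance -> PeerGroup <- TestScore -> SchoolQuality
  P3: ParentEd <- ClassSize -> Attendance -> SchoolQuality
  P4: ParentEd <- ClassSize -> SchoolQuality
  P5: ParentEd <- Attendance <- ClassSize -> SchoolQuality
  P6: ParentEd <- Attendance <- TestScore -> SchoolQuality
  P7: ParentEd <- Attendance -> PeerGroup <- TestScore -> SchoolQuality
  P8: ParentEd <- Attendance -> SchoolQuality
That exhausts the simple backdoor paths. Count: 8.

8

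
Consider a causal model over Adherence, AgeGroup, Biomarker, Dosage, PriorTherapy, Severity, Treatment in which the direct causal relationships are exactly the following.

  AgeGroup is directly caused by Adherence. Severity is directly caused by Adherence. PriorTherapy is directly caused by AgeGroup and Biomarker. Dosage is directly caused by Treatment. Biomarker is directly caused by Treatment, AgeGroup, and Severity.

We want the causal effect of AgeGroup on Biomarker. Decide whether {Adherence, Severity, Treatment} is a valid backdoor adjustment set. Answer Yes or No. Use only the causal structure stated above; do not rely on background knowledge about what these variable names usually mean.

Yes

Backdoor paths from AgeGroup to Biomarker (paths whose first edge points into AgeGroup):
  P1: AgeGroup <- Adherence -> Severity -> Biomarker
Condition 1 (no descendant of AgeGroup in the set): holds — descendants of AgeGroup are {Biomarker, PriorTherapy}; none are in {Adherence, Severity, Treatment}.
Condition 2 (every backdoor path blocked by {Adherence, Severity, Treatment}):
  P1: blocked at fork node Adherence ∈ conditioning set.
{Adherence, Severity, Treatment} satisfies the backdoor criterion.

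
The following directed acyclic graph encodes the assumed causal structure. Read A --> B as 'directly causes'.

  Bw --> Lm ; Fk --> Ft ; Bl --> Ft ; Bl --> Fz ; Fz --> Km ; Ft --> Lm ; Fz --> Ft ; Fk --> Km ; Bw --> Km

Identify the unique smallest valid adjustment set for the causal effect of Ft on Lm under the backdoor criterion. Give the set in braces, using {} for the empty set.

{}

Variables eligible for adjustment (non-descendants of Ft, excluding Ft and Lm): {Bl, Bw, Fk, Fz, Km}.
Backdoor paths from Ft to Lm:
  P1: Ft <- Bl -> Fz -> Km <- Bw -> Lm
  P2: Ft <- Fk -> Km <- Bw -> Lm
  P3: Ft <- Fz -> Km <- Bw -> Lm
Each backdoor path contains an unconditioned collider, so every path is already blocked with the empty conditioning set:
  P1: blocked at collider Km (neither it nor any descendant is in the conditioning set).
  P2: blocked at collider Km (neither it nor any descendant is in the conditioning set).
  P3: blocked at collider Km (neither it nor any descendant is in the conditioning set).
The empty set is therefore the unique smallest valid set.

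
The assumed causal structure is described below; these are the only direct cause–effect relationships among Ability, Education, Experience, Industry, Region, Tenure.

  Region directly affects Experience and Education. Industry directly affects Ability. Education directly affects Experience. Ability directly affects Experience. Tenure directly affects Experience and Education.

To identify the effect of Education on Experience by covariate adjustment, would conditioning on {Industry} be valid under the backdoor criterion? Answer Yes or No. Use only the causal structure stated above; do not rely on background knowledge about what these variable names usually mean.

Backdoor paths from Education to Experience (paths whose first edge points into Education):
  P1: Education <- Region -> Experience
  P2: Education <- Tenure -> Experience
Condition 1 (no descendant of Education in the set): holds — descendants of Education are {Experience}; none are in {Industry}.
Condition 2 (every backdoor path blocked by {Industry}):
  P1: open — no interior node is in the conditioning set.
  P2: open — no interior node is in the conditioning set.
{Industry} does not satisfy the backdoor criterion.

No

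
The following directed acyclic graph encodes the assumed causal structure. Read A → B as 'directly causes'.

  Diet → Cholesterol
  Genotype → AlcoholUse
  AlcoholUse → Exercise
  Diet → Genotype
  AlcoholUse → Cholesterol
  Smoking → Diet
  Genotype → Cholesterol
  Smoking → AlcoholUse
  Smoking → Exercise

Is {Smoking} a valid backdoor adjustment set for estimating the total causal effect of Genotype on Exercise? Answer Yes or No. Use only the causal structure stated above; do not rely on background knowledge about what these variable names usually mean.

Yes

Backdoor paths from Genotype to Exercise (paths whose first edge points into Genotype):
  P1: Genotype <- Diet <- Smoking -> AlcoholUse -> Exercise
  P2: Genotype <- Diet <- Smoking -> Exercise
  P3: Genotype <- Diet -> Cholesterol <- AlcoholUse <- Smoking -> Exercise
  P4: Genotype <- Diet -> Cholesterol <- AlcoholUse -> Exercise
Condition 1 (no descendant of Genotype in the set): holds — descendants of Genotype are {AlcoholUse, Cholesterol, Exercise}; none are in {Smoking}.
Condition 2 (every backdoor path blocked by {Smoking}):
  P1: blocked at fork node Smoking ∈ conditioning set.
  P2: blocked at fork node Smoking ∈ conditioning set.
  P3: blocked at collider Cholesterol (neither it nor any descendant is in the conditioning set).
  P4: blocked at collider Cholesterol (neither it nor any descendant is in the conditioning set).
{Smoking} satisfies the backdoor criterion.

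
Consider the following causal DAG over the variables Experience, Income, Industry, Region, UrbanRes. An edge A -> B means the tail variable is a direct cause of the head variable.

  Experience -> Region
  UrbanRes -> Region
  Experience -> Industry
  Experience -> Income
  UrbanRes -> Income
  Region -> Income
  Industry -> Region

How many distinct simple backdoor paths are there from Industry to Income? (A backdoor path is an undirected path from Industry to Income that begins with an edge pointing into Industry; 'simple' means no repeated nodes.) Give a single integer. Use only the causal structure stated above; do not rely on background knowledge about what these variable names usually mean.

A backdoor path from Industry to Income is any simple undirected path whose first edge points into Industry (i.e. leaves Industry via a parent).
Parents of Industry: {Experience}.
Enumerating:
  P1: Industry <- Experience -> Region <- UrbanRes -> Income
  P2: Industry <- Experience -> Region -> Income
  P3: Industry <- Experience -> Income
That exhausts the simple backdoor paths. Count: 3.

3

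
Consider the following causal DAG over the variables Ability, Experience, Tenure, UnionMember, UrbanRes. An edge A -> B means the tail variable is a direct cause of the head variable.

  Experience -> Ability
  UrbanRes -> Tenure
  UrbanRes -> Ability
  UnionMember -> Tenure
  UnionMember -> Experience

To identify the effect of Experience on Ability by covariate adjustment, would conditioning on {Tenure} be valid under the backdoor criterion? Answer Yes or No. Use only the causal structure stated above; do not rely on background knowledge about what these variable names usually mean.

Backdoor paths from Experience to Ability (paths whose first edge points into Experience):
  P1: Experience <- UnionMember -> Tenure <- UrbanRes -> Ability
Condition 1 (no descendant of Experience in the set): holds — descendants of Experience are {Ability}; none are in {Tenure}.
Condition 2 (every backdoor path blocked by {Tenure}):
  P1: open — collider(s) Tenure are conditioned on (or have a conditioned descendant) and no non-collider on the path is in the set.
{Tenure} does not satisfy the backdoor criterion.

No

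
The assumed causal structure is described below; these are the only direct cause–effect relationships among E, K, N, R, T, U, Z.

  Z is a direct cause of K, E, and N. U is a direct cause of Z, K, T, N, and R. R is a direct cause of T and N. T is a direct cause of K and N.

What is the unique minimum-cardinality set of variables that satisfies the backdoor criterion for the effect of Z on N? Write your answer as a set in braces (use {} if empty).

{U}

Variables eligible for adjustment (non-descendants of Z, excluding Z and N): {R, T, U}.
Backdoor paths from Z to N:
  P1: Z <- U -> R -> T -> N
  P2: Z <- U -> R -> N
  P3: Z <- U -> T <- R -> N
  P4: Z <- U -> T -> N
  P5: Z <- U -> N
  P6: Z <- U -> K <- T <- R -> N
  P7: Z <- U -> K <- T -> N
The empty set is not sufficient: P1 (Z <- U -> R -> T -> N) has no collider blocking it and no conditioned non-collider, so it is open.
Try {U}:
  P1: blocked at fork node U ∈ conditioning set.
  P2: blocked at fork node U ∈ conditioning set.
  P3: blocked at fork node U ∈ conditioning set.
  P4: blocked at fork node U ∈ conditioning set.
  P5: blocked at fork node U ∈ conditioning set.
  P6: blocked at fork node U ∈ conditioning set.
  P7: blocked at fork node U ∈ conditioning set.
{U} contains no descendant of Z and blocks every backdoor path.
No other singleton works — e.g. {R} leaves P4 open — so {U} is the unique smallest valid adjustment set.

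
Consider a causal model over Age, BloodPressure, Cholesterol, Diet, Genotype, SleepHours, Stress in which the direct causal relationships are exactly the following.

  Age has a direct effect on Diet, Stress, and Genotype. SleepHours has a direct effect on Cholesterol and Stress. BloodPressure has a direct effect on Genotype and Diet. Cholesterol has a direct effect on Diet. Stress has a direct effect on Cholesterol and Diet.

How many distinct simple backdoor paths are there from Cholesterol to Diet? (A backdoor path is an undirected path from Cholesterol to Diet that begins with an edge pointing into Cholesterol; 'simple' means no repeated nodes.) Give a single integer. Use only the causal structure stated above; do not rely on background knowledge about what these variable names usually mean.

A backdoor path from Cholesterol to Diet is any simple undirected path whose first edge points into Cholesterol (i.e. leaves Cholesterol via a parent).
Parents of Cholesterol: {SleepHours, Stress}.
Enumerating:
  P1: Cholesterol <- SleepHours -> Stress <- Age -> Genotype <- BloodPressure -> Diet
  P2: Cholesterol <- SleepHours -> Stress <- Age -> Diet
  P3: Cholesterol <- SleepHours -> Stress -> Diet
  P4: Cholesterol <- Stress <- Age -> Genotype <- BloodPressure -> Diet
  P5: Cholesterol <- Stress <- Age -> Diet
  P6: Cholesterol <- Stress -> Diet
That exhausts the simple backdoor paths. Count: 6.

6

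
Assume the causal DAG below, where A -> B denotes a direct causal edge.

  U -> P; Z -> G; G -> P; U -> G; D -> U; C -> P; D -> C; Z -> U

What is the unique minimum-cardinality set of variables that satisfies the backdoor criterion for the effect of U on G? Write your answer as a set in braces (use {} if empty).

{Z}

Variables eligible for adjustment (non-descendants of U, excluding U and G): {C, D, Z}.
Backdoor paths from U to G:
  P1: U <- D -> C -> P <- G
  P2: U <- Z -> G
The empty set is not sufficient: P2 (U <- Z -> G) has no collider blocking it and no conditioned non-collider, so it is open.
Try {Z}:
  P1: blocked at collider P (neither it nor any descendant is in the conditioning set).
  P2: blocked at fork node Z ∈ conditioning set.
{Z} contains no descendant of U and blocks every backdoor path.
No other singleton works — e.g. {D} leaves P2 open — so {Z} is the unique smallest valid adjustment set.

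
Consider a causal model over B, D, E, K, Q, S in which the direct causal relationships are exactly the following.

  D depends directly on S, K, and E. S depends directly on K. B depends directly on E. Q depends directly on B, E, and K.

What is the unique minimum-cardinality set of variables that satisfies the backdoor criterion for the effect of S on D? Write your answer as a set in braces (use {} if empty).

{K}

Variables eligible for adjustment (non-descendants of S, excluding S and D): {B, E, K, Q}.
Backdoor paths from S to D:
  P1: S <- K -> D
  P2: S <- K -> Q <- E -> D
  P3: S <- K -> Q <- B <- E -> D
The empty set is not sufficient: P1 (S <- K -> D) has no collider blocking it and no conditioned non-collider, so it is open.
Try {K}:
  P1: blocked at fork node K ∈ conditioning set.
  P2: blocked at fork node K ∈ conditioning set.
  P3: blocked at fork node K ∈ conditioning set.
{K} contains no descendant of S and blocks every backdoor path.
No other singleton works — e.g. {E} leaves P1 open — so {K} is the unique smallest valid adjustment set.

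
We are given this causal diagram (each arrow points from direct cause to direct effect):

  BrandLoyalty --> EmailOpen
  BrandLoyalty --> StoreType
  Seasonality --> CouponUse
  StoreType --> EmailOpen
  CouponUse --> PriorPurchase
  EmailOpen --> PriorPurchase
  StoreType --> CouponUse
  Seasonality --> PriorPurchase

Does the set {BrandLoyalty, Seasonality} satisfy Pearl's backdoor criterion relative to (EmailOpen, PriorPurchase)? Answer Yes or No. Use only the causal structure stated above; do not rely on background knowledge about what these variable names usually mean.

Backdoor paths from EmailOpen to PriorPurchase (paths whose first edge points into EmailOpen):
  P1: EmailOpen <- BrandLoyalty -> StoreType -> CouponUse <- Seasonality -> PriorPurchase
  P2: EmailOpen <- BrandLoyalty -> StoreType -> CouponUse -> PriorPurchase
  P3: EmailOpen <- StoreType -> CouponUse <- Seasonality -> PriorPurchase
  P4: EmailOpen <- StoreType -> CouponUse -> PriorPurchase
Condition 1 (no descendant of EmailOpen in the set): holds — descendants of EmailOpen are {PriorPurchase}; none are in {BrandLoyalty, Seasonality}.
Condition 2 (every backdoor path blocked by {BrandLoyalty, Seasonality}):
  P1: blocked at fork node BrandLoyalty ∈ conditioning set.
  P2: blocked at fork node BrandLoyalty ∈ conditioning set.
  P3: blocked at collider CouponUse (neither it nor any descendant is in the conditioning set).
  P4: open — no interior node is in the conditioning set.
{BrandLoyalty, Seasonality} does not satisfy the backdoor criterion.

No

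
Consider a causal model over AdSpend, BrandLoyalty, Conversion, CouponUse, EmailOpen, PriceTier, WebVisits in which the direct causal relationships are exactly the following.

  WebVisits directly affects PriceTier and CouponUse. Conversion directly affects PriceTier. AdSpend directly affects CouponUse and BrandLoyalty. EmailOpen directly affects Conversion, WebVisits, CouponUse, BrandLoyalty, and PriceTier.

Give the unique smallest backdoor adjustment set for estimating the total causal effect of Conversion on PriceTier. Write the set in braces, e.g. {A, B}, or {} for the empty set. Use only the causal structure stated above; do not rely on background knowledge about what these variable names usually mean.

{EmailOpen}

Variables eligible for adjustment (non-descendants of Conversion, excluding Conversion and PriceTier): {AdSpend, BrandLoyalty, CouponUse, EmailOpen, WebVisits}.
Backdoor paths from Conversion to PriceTier:
  P1: Conversion <- EmailOpen -> WebVisits -> PriceTier
  P2: Conversion <- EmailOpen -> PriceTier
  P3: Conversion <- EmailOpen -> BrandLoyalty <- AdSpend -> CouponUse <- WebVisits -> PriceTier
  P4: Conversion <- EmailOpen -> CouponUse <- WebVisits -> PriceTier
The empty set is not sufficient: P1 (Conversion <- EmailOpen -> WebVisits -> PriceTier) has no collider blocking it and no conditioned non-collider, so it is open.
Try {EmailOpen}:
  P1: blocked at fork node EmailOpen ∈ conditioning set.
  P2: blocked at fork node EmailOpen ∈ conditioning set.
  P3: blocked at fork node EmailOpen ∈ conditioning set.
  P4: blocked at fork node EmailOpen ∈ conditioning set.
{EmailOpen} contains no descendant of Conversion and blocks every backdoor path.
No other singleton works — e.g. {WebVisits} leaves P2 open — so {EmailOpen} is the unique smallest valid adjustment set.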